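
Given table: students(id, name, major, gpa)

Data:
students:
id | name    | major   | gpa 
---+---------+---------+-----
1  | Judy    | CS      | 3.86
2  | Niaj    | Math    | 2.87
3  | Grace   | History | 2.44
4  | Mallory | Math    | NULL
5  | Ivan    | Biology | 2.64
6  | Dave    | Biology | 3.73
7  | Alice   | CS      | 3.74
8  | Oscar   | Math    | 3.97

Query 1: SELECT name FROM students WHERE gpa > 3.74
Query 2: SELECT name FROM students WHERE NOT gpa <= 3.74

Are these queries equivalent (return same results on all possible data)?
Yes, equivalent

Both queries return: [('Judy',), ('Oscar',)]

Reason: Both filter gpa > 3.74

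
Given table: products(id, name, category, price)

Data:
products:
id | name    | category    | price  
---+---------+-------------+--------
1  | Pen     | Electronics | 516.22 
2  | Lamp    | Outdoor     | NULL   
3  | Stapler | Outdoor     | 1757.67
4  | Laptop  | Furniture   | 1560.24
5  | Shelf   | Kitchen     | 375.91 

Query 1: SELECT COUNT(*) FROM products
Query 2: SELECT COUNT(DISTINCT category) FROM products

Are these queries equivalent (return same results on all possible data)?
No, not equivalent

Query 1 returns: [(5,)]
Query 2 returns: [(4,)]

Reason: COUNT(*) counts rows, COUNT(DISTINCT category) counts unique categorys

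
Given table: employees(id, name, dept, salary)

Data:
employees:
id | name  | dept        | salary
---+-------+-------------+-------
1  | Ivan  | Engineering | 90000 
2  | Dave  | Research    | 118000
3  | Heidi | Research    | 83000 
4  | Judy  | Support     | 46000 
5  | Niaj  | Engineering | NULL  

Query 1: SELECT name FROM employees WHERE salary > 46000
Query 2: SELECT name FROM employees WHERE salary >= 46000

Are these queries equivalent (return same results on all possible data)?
No, not equivalent

Query 1 returns: [('Ivan',), ('Dave',), ('Heidi',)]
Query 2 returns: [('Ivan',), ('Dave',), ('Heidi',), ('Judy',)]

Reason: > vs >= gives different results when salary = 46000 exists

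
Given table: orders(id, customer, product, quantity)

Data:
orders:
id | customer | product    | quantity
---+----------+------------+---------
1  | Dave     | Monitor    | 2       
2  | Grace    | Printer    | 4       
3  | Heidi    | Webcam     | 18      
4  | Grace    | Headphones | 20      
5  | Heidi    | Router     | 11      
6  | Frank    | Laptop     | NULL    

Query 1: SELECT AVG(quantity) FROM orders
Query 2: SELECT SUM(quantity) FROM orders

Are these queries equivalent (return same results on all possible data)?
No, not equivalent

Query 1 returns: [(11.0,)]
Query 2 returns: [(55,)]

Reason: AVG vs SUM give different aggregate values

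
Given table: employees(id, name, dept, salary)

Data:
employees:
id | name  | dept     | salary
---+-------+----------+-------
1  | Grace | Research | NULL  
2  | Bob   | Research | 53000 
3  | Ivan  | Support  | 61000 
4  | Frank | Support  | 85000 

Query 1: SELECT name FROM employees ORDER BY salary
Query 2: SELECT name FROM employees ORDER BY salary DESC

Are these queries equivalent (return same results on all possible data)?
No, not equivalent

Query 1 returns: [('Grace',), ('Bob',), ('Ivan',), ('Frank',)]
Query 2 returns: [('Frank',), ('Ivan',), ('Bob',), ('Grace',)]

Reason: ASC vs DESC gives opposite ordering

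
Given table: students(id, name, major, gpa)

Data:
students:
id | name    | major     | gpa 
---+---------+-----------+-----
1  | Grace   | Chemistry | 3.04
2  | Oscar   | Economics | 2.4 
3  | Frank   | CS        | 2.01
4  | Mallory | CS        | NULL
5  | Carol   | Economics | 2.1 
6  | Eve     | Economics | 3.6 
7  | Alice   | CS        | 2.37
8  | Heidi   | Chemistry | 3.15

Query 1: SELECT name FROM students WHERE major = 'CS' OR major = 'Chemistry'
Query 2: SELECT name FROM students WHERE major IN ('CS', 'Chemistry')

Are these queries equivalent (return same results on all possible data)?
Yes, equivalent

Both queries return: [('Alice',), ('Frank',), ('Grace',), ('Heidi',), ('Mallory',)]

Reason: OR vs IN are equivalent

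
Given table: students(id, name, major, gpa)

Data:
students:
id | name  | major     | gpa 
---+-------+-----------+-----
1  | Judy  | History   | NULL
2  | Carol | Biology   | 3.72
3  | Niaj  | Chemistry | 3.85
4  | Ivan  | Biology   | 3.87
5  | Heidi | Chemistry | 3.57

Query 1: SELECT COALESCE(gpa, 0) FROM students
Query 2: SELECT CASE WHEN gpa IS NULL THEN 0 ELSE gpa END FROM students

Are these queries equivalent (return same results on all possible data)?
Yes, equivalent

Both queries return: [(0,), (3.57,), (3.72,), (3.85,), (3.87,)]

Reason: COALESCE vs CASE for NULL handling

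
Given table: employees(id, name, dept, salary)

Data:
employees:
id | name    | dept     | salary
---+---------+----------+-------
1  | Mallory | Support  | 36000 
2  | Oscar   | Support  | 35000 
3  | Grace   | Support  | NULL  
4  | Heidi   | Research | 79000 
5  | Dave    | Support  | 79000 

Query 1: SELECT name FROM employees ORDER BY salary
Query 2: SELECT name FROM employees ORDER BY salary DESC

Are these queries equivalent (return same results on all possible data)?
No, not equivalent

Query 1 returns: [('Grace',), ('Oscar',), ('Mallory',), ('Heidi',), ('Dave',)]
Query 2 returns: [('Heidi',), ('Dave',), ('Mallory',), ('Oscar',), ('Grace',)]

Reason: ASC vs DESC gives opposite ordering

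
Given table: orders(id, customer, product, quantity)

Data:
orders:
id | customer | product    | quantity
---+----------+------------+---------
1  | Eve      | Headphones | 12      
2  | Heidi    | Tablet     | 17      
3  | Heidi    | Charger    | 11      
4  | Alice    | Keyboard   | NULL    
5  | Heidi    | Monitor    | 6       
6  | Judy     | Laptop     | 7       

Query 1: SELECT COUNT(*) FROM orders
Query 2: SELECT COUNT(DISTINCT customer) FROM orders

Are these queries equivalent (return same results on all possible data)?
No, not equivalent

Query 1 returns: [(6,)]
Query 2 returns: [(4,)]

Reason: COUNT(*) counts rows, COUNT(DISTINCT customer) counts unique customers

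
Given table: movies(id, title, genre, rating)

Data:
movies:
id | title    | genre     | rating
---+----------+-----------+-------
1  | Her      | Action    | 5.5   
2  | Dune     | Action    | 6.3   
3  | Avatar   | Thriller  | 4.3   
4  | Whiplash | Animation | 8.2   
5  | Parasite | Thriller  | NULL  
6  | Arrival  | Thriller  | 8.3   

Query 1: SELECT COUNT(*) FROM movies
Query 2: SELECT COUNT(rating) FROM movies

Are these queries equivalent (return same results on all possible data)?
No, not equivalent

Query 1 returns: [(6,)]
Query 2 returns: [(5,)]

Reason: COUNT(*) includes NULLs, COUNT(column) excludes them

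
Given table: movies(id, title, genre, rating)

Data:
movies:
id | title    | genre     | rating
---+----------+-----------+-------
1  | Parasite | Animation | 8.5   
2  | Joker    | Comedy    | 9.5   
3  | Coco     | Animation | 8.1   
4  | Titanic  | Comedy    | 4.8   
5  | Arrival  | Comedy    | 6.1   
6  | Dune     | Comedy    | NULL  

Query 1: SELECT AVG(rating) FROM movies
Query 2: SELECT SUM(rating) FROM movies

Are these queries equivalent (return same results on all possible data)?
No, not equivalent

Query 1 returns: [(7.4,)]
Query 2 returns: [(37.0,)]

Reason: AVG vs SUM give different aggregate values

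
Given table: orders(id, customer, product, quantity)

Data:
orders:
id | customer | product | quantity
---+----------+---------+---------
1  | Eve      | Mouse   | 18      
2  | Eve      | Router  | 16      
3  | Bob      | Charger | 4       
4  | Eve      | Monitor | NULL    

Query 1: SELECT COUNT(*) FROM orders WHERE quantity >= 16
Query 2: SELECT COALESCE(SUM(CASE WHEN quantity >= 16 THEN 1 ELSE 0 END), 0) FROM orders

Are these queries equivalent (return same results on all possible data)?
Yes, equivalent

Both queries return: [(2,)]

Reason: COUNT with WHERE vs conditional SUM (COALESCE handles empty-table NULL)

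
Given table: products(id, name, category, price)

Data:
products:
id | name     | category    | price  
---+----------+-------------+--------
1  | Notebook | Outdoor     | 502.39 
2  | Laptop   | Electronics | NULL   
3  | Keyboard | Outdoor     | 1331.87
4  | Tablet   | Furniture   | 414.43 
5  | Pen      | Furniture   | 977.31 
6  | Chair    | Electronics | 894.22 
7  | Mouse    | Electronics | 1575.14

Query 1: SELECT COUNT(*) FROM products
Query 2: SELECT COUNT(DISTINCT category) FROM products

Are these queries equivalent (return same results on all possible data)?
No, not equivalent

Query 1 returns: [(7,)]
Query 2 returns: [(3,)]

Reason: COUNT(*) counts rows, COUNT(DISTINCT category) counts unique categorys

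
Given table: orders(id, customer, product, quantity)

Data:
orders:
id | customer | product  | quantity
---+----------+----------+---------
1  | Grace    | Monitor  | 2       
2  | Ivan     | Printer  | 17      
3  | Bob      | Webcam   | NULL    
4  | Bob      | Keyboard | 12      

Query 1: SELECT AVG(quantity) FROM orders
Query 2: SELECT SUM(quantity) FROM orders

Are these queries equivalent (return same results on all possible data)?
No, not equivalent

Query 1 returns: [(10.333333333333334,)]
Query 2 returns: [(31,)]

Reason: AVG vs SUM give different aggregate values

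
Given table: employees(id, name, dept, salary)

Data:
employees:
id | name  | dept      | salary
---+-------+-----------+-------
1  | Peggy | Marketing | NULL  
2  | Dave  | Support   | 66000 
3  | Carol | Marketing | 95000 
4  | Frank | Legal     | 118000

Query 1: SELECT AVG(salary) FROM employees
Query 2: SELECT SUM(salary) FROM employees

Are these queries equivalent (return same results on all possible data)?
No, not equivalent

Query 1 returns: [(93000.0,)]
Query 2 returns: [(279000,)]

Reason: AVG vs SUM give different aggregate values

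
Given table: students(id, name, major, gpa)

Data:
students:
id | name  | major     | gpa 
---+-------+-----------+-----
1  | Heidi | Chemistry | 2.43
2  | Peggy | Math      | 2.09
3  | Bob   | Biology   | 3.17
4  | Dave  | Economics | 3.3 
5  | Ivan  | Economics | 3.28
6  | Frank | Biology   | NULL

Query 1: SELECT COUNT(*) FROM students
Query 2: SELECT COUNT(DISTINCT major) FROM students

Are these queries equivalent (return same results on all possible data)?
No, not equivalent

Query 1 returns: [(6,)]
Query 2 returns: [(4,)]

Reason: COUNT(*) counts rows, COUNT(DISTINCT major) counts unique majors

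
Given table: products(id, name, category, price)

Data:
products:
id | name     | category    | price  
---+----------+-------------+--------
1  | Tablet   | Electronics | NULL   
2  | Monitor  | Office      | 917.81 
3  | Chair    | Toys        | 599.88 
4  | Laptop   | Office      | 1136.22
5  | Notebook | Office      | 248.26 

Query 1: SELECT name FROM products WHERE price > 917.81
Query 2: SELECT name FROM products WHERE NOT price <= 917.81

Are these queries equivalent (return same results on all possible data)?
Yes, equivalent

Both queries return: [('Laptop',)]

Reason: Both filter price > 917.81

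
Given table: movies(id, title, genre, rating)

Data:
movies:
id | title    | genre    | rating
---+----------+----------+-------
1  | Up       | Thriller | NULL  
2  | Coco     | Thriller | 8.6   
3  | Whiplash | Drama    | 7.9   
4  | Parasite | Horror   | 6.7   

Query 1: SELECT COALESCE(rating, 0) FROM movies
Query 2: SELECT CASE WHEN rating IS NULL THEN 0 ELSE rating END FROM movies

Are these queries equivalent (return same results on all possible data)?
Yes, equivalent

Both queries return: [(0,), (6.7,), (7.9,), (8.6,)]

Reason: COALESCE vs CASE for NULL handling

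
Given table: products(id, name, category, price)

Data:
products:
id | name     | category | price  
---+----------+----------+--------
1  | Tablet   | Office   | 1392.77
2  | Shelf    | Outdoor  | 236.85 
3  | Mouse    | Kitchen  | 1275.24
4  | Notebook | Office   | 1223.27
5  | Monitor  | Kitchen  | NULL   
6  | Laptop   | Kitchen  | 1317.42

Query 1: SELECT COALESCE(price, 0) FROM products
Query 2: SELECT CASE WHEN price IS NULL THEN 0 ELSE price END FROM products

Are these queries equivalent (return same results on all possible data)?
Yes, equivalent

Both queries return: [(0,), (236.85,), (1223.27,), (1275.24,), (1317.42,), (1392.77,)]

Reason: COALESCE vs CASE for NULL handling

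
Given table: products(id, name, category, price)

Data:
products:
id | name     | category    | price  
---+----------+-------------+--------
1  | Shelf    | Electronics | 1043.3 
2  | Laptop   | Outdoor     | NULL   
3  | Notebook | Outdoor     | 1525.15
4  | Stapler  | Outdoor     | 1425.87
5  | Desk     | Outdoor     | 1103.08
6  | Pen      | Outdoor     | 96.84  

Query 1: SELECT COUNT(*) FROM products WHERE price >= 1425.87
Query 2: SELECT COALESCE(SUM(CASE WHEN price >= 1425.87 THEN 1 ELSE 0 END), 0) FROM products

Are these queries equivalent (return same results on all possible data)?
Yes, equivalent

Both queries return: [(2,)]

Reason: COUNT with WHERE vs conditional SUM (COALESCE handles empty-table NULL)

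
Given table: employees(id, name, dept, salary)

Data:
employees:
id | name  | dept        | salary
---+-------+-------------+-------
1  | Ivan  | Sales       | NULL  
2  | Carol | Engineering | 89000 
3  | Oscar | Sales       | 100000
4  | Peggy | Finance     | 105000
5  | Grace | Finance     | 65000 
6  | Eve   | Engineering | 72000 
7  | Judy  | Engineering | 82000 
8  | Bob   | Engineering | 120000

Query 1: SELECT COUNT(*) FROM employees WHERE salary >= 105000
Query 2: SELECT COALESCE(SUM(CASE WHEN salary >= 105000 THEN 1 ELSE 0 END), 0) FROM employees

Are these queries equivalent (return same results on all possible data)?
Yes, equivalent

Both queries return: [(2,)]

Reason: COUNT with WHERE vs conditional SUM (COALESCE handles empty-table NULL)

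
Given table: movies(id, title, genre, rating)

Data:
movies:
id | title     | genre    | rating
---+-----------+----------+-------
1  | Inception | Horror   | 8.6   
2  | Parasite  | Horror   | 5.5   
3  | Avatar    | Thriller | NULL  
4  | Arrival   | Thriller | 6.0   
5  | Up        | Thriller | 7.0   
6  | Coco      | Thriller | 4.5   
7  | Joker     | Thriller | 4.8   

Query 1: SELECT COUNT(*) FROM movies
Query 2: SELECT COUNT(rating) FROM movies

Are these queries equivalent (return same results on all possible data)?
No, not equivalent

Query 1 returns: [(7,)]
Query 2 returns: [(6,)]

Reason: COUNT(*) includes NULLs, COUNT(column) excludes them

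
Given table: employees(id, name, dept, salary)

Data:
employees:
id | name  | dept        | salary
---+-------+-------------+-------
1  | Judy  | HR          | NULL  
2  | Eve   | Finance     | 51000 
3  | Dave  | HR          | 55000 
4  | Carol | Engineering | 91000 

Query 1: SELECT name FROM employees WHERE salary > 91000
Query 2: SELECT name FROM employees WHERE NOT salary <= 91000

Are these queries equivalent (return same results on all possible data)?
Yes, equivalent

Both queries return: []

Reason: Both filter salary > 91000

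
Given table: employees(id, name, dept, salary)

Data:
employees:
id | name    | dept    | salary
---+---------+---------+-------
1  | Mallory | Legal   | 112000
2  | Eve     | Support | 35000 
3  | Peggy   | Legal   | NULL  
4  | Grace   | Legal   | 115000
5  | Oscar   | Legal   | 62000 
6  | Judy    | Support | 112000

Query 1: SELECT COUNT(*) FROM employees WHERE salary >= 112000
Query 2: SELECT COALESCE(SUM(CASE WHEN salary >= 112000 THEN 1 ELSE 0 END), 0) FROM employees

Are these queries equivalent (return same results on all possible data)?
Yes, equivalent

Both queries return: [(3,)]

Reason: COUNT with WHERE vs conditional SUM (COALESCE handles empty-table NULL)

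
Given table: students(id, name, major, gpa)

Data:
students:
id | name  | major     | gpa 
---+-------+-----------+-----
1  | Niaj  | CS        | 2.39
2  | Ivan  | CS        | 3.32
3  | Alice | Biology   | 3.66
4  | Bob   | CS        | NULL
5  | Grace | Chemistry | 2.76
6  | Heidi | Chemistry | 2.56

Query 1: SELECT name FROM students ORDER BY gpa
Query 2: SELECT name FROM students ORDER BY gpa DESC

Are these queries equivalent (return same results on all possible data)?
No, not equivalent

Query 1 returns: [('Bob',), ('Niaj',), ('Heidi',), ('Grace',), ('Ivan',), ('Alice',)]
Query 2 returns: [('Alice',), ('Ivan',), ('Grace',), ('Heidi',), ('Niaj',), ('Bob',)]

Reason: ASC vs DESC gives opposite ordering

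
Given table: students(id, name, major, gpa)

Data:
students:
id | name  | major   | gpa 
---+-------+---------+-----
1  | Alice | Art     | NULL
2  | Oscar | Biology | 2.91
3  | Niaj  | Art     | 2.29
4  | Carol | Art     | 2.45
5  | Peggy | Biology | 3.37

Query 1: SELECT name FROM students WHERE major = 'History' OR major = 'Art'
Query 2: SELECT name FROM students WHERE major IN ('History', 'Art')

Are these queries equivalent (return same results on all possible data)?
Yes, equivalent

Both queries return: [('Alice',), ('Carol',), ('Niaj',)]

Reason: OR vs IN are equivalent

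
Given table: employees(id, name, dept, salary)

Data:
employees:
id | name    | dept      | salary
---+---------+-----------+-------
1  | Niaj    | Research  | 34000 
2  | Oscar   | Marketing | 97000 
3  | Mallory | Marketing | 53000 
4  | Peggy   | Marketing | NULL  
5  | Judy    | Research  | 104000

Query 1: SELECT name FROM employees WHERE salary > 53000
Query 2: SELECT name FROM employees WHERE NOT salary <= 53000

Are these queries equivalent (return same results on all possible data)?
Yes, equivalent

Both queries return: [('Judy',), ('Oscar',)]

Reason: Both filter salary > 53000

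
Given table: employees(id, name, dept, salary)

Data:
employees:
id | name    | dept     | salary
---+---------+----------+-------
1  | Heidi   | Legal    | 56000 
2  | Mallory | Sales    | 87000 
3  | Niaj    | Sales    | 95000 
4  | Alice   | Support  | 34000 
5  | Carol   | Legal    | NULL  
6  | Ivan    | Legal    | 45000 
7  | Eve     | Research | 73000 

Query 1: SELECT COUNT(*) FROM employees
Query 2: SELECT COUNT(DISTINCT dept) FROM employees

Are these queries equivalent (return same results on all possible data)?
No, not equivalent

Query 1 returns: [(7,)]
Query 2 returns: [(4,)]

Reason: COUNT(*) counts rows, COUNT(DISTINCT dept) counts unique depts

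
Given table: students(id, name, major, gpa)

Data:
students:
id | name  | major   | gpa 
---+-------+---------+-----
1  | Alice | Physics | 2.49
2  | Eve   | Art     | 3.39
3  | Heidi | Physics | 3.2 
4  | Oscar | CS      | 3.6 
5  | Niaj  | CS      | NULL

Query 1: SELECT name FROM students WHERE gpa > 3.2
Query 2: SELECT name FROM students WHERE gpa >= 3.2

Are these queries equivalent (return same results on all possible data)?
No, not equivalent

Query 1 returns: [('Eve',), ('Oscar',)]
Query 2 returns: [('Eve',), ('Heidi',), ('Oscar',)]

Reason: > vs >= gives different results when gpa = 3.2 exists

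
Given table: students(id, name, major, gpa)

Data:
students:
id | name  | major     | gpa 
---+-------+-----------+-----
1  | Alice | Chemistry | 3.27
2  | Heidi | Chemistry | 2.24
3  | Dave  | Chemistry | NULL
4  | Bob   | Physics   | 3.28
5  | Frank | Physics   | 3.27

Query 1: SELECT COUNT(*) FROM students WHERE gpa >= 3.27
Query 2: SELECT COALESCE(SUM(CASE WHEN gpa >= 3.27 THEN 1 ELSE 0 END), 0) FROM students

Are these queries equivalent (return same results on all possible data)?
Yes, equivalent

Both queries return: [(3,)]

Reason: COUNT with WHERE vs conditional SUM (COALESCE handles empty-table NULL)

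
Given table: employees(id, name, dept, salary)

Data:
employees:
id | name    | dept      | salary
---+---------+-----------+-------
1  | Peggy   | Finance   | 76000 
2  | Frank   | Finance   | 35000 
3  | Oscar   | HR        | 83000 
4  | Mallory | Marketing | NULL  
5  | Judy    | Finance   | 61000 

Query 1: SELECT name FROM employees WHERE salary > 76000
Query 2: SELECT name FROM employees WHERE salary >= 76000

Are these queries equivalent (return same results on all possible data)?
No, not equivalent

Query 1 returns: [('Oscar',)]
Query 2 returns: [('Peggy',), ('Oscar',)]

Reason: > vs >= gives different results when salary = 76000 exists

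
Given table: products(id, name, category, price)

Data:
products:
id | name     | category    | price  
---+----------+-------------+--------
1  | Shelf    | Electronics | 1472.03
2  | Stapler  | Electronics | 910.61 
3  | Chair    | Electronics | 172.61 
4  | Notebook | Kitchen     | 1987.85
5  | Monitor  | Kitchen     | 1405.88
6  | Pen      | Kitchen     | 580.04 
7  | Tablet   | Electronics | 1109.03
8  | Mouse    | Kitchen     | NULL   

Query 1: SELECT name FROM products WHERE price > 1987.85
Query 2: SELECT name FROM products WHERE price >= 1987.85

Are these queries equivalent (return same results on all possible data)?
No, not equivalent

Query 1 returns: []
Query 2 returns: [('Notebook',)]

Reason: > vs >= gives different results when price = 1987.85 exists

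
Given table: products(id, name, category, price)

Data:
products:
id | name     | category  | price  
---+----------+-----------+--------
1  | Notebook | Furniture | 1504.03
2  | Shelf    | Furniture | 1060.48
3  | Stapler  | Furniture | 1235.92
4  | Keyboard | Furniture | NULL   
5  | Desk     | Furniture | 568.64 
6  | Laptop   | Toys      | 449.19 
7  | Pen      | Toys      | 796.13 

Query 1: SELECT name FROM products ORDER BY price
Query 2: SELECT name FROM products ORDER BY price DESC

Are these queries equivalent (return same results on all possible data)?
No, not equivalent

Query 1 returns: [('Keyboard',), ('Laptop',), ('Desk',), ('Pen',), ('Shelf',), ('Stapler',), ('Notebook',)]
Query 2 returns: [('Notebook',), ('Stapler',), ('Shelf',), ('Pen',), ('Desk',), ('Laptop',), ('Keyboard',)]

Reason: ASC vs DESC gives opposite ordering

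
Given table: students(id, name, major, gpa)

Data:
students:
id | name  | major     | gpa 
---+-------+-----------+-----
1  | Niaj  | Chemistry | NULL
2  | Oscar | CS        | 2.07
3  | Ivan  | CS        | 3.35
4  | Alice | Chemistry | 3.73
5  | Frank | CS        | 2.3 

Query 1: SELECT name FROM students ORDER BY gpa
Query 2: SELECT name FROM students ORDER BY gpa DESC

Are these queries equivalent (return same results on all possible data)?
No, not equivalent

Query 1 returns: [('Niaj',), ('Oscar',), ('Frank',), ('Ivan',), ('Alice',)]
Query 2 returns: [('Alice',), ('Ivan',), ('Frank',), ('Oscar',), ('Niaj',)]

Reason: ASC vs DESC gives opposite ordering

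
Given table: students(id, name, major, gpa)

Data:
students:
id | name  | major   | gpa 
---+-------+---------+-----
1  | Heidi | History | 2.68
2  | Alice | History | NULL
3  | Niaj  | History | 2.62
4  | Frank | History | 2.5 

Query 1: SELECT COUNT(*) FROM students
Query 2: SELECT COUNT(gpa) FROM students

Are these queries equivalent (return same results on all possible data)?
No, not equivalent

Query 1 returns: [(4,)]
Query 2 returns: [(3,)]

Reason: COUNT(*) includes NULLs, COUNT(column) excludes them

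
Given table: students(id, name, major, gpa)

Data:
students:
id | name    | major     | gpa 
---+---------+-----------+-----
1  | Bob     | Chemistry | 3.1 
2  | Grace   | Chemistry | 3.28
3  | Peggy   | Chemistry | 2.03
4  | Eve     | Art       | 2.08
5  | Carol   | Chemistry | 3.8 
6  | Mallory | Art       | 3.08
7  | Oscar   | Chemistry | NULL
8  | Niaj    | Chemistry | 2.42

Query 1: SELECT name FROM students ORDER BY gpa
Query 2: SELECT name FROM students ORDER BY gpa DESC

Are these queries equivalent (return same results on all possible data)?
No, not equivalent

Query 1 returns: [('Oscar',), ('Peggy',), ('Eve',), ('Niaj',), ('Mallory',), ('Bob',), ('Grace',), ('Carol',)]
Query 2 returns: [('Carol',), ('Grace',), ('Bob',), ('Mallory',), ('Niaj',), ('Eve',), ('Peggy',), ('Oscar',)]

Reason: ASC vs DESC gives opposite ordering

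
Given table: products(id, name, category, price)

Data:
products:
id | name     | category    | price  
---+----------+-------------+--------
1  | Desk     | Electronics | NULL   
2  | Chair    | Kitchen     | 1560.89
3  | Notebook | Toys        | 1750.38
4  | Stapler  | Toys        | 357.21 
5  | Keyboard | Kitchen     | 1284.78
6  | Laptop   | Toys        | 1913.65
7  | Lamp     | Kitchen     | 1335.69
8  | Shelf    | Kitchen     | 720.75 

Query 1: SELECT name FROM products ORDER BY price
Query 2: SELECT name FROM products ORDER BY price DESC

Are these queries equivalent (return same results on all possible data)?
No, not equivalent

Query 1 returns: [('Desk',), ('Stapler',), ('Shelf',), ('Keyboard',), ('Lamp',), ('Chair',), ('Notebook',), ('Laptop',)]
Query 2 returns: [('Laptop',), ('Notebook',), ('Chair',), ('Lamp',), ('Keyboard',), ('Shelf',), ('Stapler',), ('Desk',)]

Reason: ASC vs DESC gives opposite ordering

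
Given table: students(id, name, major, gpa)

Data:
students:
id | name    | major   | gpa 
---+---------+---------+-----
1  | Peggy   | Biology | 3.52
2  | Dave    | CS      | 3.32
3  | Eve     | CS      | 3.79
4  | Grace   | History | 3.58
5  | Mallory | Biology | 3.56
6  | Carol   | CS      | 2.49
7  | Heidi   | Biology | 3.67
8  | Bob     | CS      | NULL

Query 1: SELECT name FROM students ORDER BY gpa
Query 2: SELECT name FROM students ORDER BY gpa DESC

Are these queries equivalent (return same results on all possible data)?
No, not equivalent

Query 1 returns: [('Bob',), ('Carol',), ('Dave',), ('Peggy',), ('Mallory',), ('Grace',), ('Heidi',), ('Eve',)]
Query 2 returns: [('Eve',), ('Heidi',), ('Grace',), ('Mallory',), ('Peggy',), ('Dave',), ('Carol',), ('Bob',)]

Reason: ASC vs DESC gives opposite ordering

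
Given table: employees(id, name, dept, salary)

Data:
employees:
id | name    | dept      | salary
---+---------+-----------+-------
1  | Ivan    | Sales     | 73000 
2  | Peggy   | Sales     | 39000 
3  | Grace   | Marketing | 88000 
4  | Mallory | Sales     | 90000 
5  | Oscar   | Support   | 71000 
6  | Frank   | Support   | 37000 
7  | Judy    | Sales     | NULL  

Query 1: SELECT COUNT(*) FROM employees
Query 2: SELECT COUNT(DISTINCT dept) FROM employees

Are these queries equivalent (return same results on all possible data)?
No, not equivalent

Query 1 returns: [(7,)]
Query 2 returns: [(3,)]

Reason: COUNT(*) counts rows, COUNT(DISTINCT dept) counts unique depts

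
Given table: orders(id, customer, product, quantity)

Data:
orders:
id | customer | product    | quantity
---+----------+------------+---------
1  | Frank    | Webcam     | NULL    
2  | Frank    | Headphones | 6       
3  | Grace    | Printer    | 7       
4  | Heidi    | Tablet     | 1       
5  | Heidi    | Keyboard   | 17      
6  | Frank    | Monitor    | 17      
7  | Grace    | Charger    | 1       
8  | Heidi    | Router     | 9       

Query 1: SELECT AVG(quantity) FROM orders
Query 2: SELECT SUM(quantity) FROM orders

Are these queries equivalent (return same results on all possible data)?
No, not equivalent

Query 1 returns: [(8.285714285714286,)]
Query 2 returns: [(58,)]

Reason: AVG vs SUM give different aggregate values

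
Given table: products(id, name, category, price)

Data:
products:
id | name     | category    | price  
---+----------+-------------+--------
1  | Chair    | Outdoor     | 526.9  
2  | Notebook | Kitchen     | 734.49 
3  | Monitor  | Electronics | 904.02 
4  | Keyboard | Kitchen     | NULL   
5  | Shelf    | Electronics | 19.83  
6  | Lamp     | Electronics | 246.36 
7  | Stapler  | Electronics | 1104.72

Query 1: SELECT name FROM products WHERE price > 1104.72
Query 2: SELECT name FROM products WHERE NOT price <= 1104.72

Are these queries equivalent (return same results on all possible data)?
Yes, equivalent

Both queries return: []

Reason: Both filter price > 1104.72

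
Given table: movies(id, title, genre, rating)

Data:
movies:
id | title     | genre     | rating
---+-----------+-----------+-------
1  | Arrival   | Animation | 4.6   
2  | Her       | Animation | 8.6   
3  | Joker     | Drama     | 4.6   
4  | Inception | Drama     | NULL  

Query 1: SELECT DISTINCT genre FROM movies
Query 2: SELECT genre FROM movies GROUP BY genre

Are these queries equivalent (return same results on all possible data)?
Yes, equivalent

Both queries return: [('Animation',), ('Drama',)]

Reason: Both get unique genres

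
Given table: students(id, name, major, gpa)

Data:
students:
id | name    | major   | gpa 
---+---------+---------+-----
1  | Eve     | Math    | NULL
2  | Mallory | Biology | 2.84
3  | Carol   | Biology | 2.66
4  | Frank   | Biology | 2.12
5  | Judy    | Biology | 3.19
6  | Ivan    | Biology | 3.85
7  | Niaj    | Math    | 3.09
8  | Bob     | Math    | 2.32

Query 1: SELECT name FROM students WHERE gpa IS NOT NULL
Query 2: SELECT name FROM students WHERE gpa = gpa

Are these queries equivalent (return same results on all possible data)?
Yes, equivalent

Both queries return: [('Bob',), ('Carol',), ('Frank',), ('Ivan',), ('Judy',), ('Mallory',), ('Niaj',)]

Reason: IS NOT NULL vs self-equality (both exclude NULLs)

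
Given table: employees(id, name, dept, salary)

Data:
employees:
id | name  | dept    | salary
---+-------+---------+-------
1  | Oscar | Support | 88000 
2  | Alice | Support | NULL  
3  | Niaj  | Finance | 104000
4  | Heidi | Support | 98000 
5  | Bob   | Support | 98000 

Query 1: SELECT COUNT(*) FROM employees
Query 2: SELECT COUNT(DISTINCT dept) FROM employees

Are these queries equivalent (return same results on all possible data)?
No, not equivalent

Query 1 returns: [(5,)]
Query 2 returns: [(2,)]

Reason: COUNT(*) counts rows, COUNT(DISTINCT dept) counts unique depts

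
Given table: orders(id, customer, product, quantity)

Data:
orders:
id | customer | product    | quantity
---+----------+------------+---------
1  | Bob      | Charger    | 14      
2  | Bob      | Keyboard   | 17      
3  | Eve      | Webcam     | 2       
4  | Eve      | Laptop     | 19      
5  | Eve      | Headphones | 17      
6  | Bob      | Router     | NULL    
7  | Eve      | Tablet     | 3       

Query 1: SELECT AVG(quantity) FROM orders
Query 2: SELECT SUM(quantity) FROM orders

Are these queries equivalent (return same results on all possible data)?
No, not equivalent

Query 1 returns: [(12.0,)]
Query 2 returns: [(72,)]

Reason: AVG vs SUM give different aggregate values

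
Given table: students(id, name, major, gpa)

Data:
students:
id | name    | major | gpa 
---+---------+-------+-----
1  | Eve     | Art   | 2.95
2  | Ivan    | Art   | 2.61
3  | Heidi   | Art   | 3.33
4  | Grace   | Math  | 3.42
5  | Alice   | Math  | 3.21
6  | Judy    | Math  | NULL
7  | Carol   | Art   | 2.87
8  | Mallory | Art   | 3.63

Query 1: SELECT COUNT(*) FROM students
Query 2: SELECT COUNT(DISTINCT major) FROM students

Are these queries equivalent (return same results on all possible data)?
No, not equivalent

Query 1 returns: [(8,)]
Query 2 returns: [(2,)]

Reason: COUNT(*) counts rows, COUNT(DISTINCT major) counts unique majors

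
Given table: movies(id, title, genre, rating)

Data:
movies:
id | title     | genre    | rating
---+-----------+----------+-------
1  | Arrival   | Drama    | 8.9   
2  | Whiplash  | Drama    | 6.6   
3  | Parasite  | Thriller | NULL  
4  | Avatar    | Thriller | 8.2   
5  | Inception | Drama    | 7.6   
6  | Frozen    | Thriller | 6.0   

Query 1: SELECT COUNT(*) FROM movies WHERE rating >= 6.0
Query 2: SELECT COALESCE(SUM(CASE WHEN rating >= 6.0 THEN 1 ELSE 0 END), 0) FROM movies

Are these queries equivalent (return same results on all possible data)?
Yes, equivalent

Both queries return: [(5,)]

Reason: COUNT with WHERE vs conditional SUM (COALESCE handles empty-table NULL)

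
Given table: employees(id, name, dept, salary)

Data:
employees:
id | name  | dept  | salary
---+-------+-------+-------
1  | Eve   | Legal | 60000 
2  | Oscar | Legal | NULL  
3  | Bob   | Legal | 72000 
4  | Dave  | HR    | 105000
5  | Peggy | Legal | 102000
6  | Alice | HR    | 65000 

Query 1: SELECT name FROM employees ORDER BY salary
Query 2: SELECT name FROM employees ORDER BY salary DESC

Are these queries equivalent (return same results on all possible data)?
No, not equivalent

Query 1 returns: [('Oscar',), ('Eve',), ('Alice',), ('Bob',), ('Peggy',), ('Dave',)]
Query 2 returns: [('Dave',), ('Peggy',), ('Bob',), ('Alice',), ('Eve',), ('Oscar',)]

Reason: ASC vs DESC gives opposite ordering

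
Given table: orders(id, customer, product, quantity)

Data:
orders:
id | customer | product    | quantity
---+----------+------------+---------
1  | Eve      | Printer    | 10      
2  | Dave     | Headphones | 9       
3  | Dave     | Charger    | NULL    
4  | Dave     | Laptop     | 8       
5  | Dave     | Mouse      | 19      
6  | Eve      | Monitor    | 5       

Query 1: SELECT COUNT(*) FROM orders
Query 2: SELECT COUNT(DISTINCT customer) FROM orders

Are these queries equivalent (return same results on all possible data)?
No, not equivalent

Query 1 returns: [(6,)]
Query 2 returns: [(2,)]

Reason: COUNT(*) counts rows, COUNT(DISTINCT customer) counts unique customers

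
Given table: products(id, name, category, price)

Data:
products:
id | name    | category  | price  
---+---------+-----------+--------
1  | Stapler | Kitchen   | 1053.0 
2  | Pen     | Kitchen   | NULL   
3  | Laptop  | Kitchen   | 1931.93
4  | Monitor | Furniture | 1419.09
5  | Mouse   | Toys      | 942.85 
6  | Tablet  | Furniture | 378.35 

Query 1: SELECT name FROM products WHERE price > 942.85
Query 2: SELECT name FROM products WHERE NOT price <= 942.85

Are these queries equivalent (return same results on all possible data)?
Yes, equivalent

Both queries return: [('Laptop',), ('Monitor',), ('Stapler',)]

Reason: Both filter price > 942.85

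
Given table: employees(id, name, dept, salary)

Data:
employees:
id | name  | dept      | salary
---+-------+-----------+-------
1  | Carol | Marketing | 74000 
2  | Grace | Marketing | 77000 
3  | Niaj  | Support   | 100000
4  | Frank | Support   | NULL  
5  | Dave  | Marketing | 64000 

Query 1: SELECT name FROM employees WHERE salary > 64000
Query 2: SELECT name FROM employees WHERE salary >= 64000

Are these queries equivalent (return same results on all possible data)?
No, not equivalent

Query 1 returns: [('Carol',), ('Grace',), ('Niaj',)]
Query 2 returns: [('Carol',), ('Grace',), ('Niaj',), ('Dave',)]

Reason: > vs >= gives different results when salary = 64000 exists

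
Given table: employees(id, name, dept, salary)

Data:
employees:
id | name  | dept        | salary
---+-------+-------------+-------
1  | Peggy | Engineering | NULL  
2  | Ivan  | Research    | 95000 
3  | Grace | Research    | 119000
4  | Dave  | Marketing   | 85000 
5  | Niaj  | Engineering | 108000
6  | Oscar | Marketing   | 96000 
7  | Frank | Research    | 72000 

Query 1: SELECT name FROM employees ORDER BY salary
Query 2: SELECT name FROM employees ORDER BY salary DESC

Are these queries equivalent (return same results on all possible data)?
No, not equivalent

Query 1 returns: [('Peggy',), ('Frank',), ('Dave',), ('Ivan',), ('Oscar',), ('Niaj',), ('Grace',)]
Query 2 returns: [('Grace',), ('Niaj',), ('Oscar',), ('Ivan',), ('Dave',), ('Frank',), ('Peggy',)]

Reason: ASC vs DESC gives opposite ordering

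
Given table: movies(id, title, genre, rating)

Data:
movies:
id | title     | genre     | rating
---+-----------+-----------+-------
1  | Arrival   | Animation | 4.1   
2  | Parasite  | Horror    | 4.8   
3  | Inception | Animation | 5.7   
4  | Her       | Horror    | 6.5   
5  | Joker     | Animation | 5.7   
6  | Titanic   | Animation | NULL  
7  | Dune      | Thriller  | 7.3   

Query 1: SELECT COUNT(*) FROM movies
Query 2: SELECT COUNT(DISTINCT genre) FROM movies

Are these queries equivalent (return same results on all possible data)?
No, not equivalent

Query 1 returns: [(7,)]
Query 2 returns: [(3,)]

Reason: COUNT(*) counts rows, COUNT(DISTINCT genre) counts unique genres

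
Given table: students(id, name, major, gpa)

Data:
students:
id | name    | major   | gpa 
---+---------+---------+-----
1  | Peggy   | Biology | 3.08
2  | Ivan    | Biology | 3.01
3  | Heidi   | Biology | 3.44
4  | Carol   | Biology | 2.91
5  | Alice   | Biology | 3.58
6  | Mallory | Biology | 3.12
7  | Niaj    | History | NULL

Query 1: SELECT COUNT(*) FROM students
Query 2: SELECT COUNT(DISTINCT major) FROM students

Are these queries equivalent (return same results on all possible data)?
No, not equivalent

Query 1 returns: [(7,)]
Query 2 returns: [(2,)]

Reason: COUNT(*) counts rows, COUNT(DISTINCT major) counts unique majors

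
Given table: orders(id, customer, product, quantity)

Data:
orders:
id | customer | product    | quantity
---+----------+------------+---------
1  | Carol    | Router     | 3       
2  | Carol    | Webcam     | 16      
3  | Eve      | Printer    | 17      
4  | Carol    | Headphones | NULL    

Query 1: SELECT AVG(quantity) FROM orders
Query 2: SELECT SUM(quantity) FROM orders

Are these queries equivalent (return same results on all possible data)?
No, not equivalent

Query 1 returns: [(12.0,)]
Query 2 returns: [(36,)]

Reason: AVG vs SUM give different aggregate values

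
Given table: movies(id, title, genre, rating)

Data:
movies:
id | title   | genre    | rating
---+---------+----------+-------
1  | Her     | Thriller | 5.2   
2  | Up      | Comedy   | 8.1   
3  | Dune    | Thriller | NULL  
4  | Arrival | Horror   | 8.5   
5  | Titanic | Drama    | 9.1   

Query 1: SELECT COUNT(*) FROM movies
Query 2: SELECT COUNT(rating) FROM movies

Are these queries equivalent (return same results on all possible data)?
No, not equivalent

Query 1 returns: [(5,)]
Query 2 returns: [(4,)]

Reason: COUNT(*) includes NULLs, COUNT(column) excludes them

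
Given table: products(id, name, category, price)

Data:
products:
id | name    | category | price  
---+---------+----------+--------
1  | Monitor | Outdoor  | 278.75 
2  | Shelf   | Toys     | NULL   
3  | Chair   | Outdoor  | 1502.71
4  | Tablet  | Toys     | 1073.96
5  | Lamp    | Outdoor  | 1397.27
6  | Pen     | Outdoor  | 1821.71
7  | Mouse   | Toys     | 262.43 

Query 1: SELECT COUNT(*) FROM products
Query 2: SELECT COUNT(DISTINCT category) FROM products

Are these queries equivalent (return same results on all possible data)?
No, not equivalent

Query 1 returns: [(7,)]
Query 2 returns: [(2,)]

Reason: COUNT(*) counts rows, COUNT(DISTINCT category) counts unique categorys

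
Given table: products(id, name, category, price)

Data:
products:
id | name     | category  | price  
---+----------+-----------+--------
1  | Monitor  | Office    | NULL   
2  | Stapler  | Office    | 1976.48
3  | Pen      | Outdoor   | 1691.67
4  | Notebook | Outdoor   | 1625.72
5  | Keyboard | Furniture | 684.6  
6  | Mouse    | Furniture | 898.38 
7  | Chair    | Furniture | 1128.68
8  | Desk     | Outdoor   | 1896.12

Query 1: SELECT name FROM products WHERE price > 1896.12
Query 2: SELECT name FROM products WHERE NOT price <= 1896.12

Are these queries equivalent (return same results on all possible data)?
Yes, equivalent

Both queries return: [('Stapler',)]

Reason: Both filter price > 1896.12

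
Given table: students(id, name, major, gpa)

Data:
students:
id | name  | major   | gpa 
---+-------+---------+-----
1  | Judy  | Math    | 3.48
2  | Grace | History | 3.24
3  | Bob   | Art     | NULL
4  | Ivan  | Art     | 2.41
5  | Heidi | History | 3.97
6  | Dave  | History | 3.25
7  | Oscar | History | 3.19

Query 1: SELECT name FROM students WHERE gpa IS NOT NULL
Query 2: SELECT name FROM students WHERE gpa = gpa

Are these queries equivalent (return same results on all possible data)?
Yes, equivalent

Both queries return: [('Dave',), ('Grace',), ('Heidi',), ('Ivan',), ('Judy',), ('Oscar',)]

Reason: IS NOT NULL vs self-equality (both exclude NULLs)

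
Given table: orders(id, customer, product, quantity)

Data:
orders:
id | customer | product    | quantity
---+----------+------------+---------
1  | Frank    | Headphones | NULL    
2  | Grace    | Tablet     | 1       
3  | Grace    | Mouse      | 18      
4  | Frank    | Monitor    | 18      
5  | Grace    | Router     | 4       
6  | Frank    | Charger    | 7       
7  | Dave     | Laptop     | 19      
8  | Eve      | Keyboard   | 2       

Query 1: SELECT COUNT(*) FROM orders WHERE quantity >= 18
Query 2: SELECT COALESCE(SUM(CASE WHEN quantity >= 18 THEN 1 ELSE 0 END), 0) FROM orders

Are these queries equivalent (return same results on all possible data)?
Yes, equivalent

Both queries return: [(3,)]

Reason: COUNT with WHERE vs conditional SUM (COALESCE handles empty-table NULL)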